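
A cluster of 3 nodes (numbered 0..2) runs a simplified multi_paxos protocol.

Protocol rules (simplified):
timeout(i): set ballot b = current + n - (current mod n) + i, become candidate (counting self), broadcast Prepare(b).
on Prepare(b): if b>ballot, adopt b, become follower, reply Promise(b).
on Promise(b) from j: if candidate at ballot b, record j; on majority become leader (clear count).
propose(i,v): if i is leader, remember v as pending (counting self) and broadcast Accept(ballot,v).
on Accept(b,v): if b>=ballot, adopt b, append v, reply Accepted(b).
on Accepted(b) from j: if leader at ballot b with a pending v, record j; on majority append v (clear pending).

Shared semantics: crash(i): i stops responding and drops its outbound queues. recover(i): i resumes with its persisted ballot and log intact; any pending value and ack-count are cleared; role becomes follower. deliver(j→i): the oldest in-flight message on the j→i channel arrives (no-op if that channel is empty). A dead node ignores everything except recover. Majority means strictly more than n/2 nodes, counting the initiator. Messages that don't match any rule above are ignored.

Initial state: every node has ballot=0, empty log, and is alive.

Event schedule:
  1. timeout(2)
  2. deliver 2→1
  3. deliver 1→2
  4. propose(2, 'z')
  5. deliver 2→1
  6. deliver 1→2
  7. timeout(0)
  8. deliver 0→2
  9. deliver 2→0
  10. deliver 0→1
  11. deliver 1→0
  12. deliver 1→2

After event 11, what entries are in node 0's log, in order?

empty

after 1 — timeout(2): n2:cand/b5/[-]
after 2 — deliver 2→1: n1:foll/b5/[-]
after 3 — deliver 1→2: n2:lead/b5/[-]
after 4 — propose(2,'z'): ·
after 5 — deliver 2→1: n1:foll/b5/[z]
after 6 — deliver 1→2: n2:lead/b5/[z]
after 7 — timeout(0): n0:cand/b3/[-]
after 8 — deliver 0→2: ·
after 9 — deliver 2→0: n0:foll/b5/[-]
after 10 — deliver 0→1: ·
after 11 — deliver 1→0: ·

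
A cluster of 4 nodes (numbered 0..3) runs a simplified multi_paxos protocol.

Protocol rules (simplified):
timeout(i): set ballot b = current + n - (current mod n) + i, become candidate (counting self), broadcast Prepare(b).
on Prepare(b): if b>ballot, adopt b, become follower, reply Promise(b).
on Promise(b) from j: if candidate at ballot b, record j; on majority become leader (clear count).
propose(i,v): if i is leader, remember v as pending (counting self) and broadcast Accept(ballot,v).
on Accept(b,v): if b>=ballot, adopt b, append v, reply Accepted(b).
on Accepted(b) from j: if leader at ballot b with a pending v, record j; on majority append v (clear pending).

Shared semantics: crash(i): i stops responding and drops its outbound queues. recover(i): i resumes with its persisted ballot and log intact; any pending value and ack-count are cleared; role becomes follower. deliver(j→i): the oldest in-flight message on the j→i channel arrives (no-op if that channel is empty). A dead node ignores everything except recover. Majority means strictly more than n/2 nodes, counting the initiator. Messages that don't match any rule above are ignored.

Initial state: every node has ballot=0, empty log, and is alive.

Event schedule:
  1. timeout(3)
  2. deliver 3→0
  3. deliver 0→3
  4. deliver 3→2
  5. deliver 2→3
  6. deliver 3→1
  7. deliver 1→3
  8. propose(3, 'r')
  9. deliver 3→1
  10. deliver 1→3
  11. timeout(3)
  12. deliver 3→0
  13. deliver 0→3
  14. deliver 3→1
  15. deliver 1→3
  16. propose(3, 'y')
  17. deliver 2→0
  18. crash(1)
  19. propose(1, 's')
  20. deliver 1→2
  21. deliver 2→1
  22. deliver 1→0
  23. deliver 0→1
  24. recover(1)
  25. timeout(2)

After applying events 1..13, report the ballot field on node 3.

11

after 1 — timeout(3): n3:cand/b7/[-]
after 2 — deliver 3→0: n0:foll/b7/[-]
after 3 — deliver 0→3: ·
after 4 — deliver 3→2: n2:foll/b7/[-]
after 5 — deliver 2→3: n3:lead/b7/[-]
after 6 — deliver 3→1: n1:foll/b7/[-]
after 7 — deliver 1→3: ·
after 8 — propose(3,'r'): ·
after 9 — deliver 3→1: n1:foll/b7/[r]
after 10 — deliver 1→3: ·
after 11 — timeout(3): n3:cand/b11/[-]
after 12 — deliver 3→0: n0:foll/b7/[r]
after 13 — deliver 0→3: ·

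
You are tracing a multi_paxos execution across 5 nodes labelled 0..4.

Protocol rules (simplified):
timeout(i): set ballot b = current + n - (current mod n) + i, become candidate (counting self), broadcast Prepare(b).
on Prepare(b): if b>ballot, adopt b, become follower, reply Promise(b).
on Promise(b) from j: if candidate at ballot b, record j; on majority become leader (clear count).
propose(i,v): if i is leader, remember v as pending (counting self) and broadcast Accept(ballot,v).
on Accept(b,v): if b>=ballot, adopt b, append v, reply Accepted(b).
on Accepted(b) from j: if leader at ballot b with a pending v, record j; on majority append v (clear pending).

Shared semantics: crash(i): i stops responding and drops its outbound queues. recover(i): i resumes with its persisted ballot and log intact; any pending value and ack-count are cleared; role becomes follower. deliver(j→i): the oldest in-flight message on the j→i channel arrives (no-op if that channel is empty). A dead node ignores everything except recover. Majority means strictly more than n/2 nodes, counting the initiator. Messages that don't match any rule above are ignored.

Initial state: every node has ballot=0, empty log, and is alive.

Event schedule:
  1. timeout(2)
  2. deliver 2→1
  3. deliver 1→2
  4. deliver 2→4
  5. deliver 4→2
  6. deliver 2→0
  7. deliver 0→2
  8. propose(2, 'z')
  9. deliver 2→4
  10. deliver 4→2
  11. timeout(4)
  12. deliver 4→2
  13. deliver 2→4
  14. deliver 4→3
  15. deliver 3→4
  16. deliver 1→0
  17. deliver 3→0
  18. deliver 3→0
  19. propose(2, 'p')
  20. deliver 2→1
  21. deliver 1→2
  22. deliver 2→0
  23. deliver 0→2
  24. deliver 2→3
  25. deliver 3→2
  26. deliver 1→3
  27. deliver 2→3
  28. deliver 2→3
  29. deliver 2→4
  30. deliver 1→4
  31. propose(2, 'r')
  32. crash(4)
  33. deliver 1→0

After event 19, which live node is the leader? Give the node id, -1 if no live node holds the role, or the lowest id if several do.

4

after 1 — timeout(2): n2:cand/b7/[-]
after 2 — deliver 2→1: n1:foll/b7/[-]
after 3 — deliver 1→2: ·
after 4 — deliver 2→4: n4:foll/b7/[-]
after 5 — deliver 4→2: n2:lead/b7/[-]
after 6 — deliver 2→0: n0:foll/b7/[-]
after 7 — deliver 0→2: ·
after 8 — propose(2,'z'): ·
after 9 — deliver 2→4: n4:foll/b7/[z]
after 10 — deliver 4→2: ·
after 11 — timeout(4): n4:cand/b14/[z]
after 12 — deliver 4→2: n2:foll/b14/[-]
after 13 — deliver 2→4: ·
after 14 — deliver 4→3: n3:foll/b14/[-]
after 15 — deliver 3→4: n4:lead/b14/[z]
after 16 — deliver 1→0: ·
after 17 — deliver 3→0: ·
after 18 — deliver 3→0: ·
after 19 — propose(2,'p'): ·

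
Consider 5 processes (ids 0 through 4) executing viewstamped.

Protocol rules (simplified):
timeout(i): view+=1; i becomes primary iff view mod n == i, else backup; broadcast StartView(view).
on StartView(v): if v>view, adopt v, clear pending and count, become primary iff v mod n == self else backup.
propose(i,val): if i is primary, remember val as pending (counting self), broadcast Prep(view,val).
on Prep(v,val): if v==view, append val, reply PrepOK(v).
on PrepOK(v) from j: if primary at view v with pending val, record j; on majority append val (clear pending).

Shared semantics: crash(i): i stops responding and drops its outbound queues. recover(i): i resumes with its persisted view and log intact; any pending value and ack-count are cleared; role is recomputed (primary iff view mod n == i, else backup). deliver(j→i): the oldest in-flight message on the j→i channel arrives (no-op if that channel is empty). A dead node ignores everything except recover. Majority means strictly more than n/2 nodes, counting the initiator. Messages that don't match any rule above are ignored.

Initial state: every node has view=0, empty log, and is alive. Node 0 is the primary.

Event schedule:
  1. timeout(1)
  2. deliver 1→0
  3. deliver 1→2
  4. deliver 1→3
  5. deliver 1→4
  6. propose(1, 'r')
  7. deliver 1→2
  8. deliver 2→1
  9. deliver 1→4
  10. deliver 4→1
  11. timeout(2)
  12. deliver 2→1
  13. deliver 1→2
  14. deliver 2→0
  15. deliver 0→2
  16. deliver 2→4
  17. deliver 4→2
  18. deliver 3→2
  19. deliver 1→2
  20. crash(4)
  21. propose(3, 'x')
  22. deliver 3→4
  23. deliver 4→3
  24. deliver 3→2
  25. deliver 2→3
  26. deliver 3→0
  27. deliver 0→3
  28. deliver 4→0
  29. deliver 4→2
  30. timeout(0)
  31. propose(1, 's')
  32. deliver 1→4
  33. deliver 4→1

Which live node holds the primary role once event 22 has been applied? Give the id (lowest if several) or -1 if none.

2

1. timeout(1):  <1:prim v1 ->
2. deliver 1→0:  <0:back v1 ->
3. deliver 1→2:  <2:back v1 ->
4. deliver 1→3:  <3:back v1 ->
5. deliver 1→4:  <4:back v1 ->
6. propose(1,'r'):  nop
7. deliver 1→2:  <2:back v1 r>
8. deliver 2→1:  nop
9. deliver 1→4:  <4:back v1 r>
10. deliver 4→1:  <1:prim v1 r>
11. timeout(2):  <2:prim v2 r>
12. deliver 2→1:  <1:back v2 r>
13. deliver 1→2:  nop
14. deliver 2→0:  <0:back v2 ->
15. deliver 0→2:  nop
16. deliver 2→4:  <4:back v2 r>
17. deliver 4→2:  nop
18. deliver 3→2:  nop
19. deliver 1→2:  nop
20. crash(4):  <4:✗back v2 r>
21. propose(3,'x'):  nop
22. deliver 3→4:  nop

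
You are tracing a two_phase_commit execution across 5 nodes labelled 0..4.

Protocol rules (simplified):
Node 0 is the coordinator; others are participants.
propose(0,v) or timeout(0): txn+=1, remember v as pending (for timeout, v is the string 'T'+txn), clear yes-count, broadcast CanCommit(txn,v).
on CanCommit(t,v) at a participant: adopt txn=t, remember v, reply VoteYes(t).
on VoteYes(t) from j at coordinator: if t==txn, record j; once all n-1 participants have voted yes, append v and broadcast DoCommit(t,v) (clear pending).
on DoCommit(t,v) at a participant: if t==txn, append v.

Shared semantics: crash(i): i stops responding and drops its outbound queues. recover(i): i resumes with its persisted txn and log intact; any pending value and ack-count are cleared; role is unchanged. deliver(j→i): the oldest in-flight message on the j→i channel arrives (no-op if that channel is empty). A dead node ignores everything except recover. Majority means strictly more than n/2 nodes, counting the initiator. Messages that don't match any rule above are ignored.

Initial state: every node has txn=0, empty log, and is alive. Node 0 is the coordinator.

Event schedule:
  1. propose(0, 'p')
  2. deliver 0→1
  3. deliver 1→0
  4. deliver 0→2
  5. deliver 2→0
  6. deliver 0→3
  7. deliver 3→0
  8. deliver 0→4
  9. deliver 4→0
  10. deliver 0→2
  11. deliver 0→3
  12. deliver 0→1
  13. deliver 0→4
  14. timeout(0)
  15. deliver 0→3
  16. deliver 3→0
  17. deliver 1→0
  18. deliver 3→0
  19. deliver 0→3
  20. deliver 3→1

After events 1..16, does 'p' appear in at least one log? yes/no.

[1] propose(0,'p') → N0(coor t1 [-])
[2] deliver 0→1 → N1(part t1 [-])
[3] deliver 1→0 → ∅
[4] deliver 0→2 → N2(part t1 [-])
[5] deliver 2→0 → ∅
[6] deliver 0→3 → N3(part t1 [-])
[7] deliver 3→0 → ∅
[8] deliver 0→4 → N4(part t1 [-])
[9] deliver 4→0 → N0(coor t1 [p])
[10] deliver 0→2 → N2(part t1 [p])
[11] deliver 0→3 → N3(part t1 [p])
[12] deliver 0→1 → N1(part t1 [p])
[13] deliver 0→4 → N4(part t1 [p])
[14] timeout(0) → N0(coor t2 [p])
[15] deliver 0→3 → N3(part t2 [p])
[16] deliver 3→0 → ∅

yes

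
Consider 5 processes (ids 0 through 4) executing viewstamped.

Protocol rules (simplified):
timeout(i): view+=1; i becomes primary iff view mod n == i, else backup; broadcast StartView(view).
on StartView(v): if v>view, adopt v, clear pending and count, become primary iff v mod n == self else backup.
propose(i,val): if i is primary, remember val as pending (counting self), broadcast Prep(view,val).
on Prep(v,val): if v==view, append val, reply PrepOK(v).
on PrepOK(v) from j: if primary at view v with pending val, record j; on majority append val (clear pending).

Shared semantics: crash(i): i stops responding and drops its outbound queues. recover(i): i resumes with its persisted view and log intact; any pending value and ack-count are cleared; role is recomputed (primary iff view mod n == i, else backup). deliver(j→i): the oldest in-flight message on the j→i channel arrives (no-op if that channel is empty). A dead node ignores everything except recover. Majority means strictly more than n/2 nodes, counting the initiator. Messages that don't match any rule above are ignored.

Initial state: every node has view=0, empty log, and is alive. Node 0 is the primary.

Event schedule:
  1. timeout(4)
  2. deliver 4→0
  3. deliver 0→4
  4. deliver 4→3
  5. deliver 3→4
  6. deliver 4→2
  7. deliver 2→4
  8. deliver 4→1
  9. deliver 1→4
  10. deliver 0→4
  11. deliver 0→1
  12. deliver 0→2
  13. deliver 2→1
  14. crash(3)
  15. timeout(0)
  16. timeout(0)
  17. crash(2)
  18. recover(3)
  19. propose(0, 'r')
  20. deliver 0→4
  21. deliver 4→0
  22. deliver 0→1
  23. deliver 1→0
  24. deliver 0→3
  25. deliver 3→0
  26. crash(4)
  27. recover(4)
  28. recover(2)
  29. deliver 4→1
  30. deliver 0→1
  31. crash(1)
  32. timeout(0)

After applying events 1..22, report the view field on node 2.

after 1 — timeout(4): n4:back/v1/[-]
after 2 — deliver 4→0: n0:back/v1/[-]
after 3 — deliver 0→4: ·
after 4 — deliver 4→3: n3:back/v1/[-]
after 5 — deliver 3→4: ·
after 6 — deliver 4→2: n2:back/v1/[-]
after 7 — deliver 2→4: ·
after 8 — deliver 4→1: n1:prim/v1/[-]
after 9 — deliver 1→4: ·
after 10 — deliver 0→4: ·
after 11 — deliver 0→1: ·
after 12 — deliver 0→2: ·
after 13 — deliver 2→1: ·
after 14 — crash(3): n3:✗back/v1/[-]
after 15 — timeout(0): n0:back/v2/[-]
after 16 — timeout(0): n0:back/v3/[-]
after 17 — crash(2): n2:✗back/v1/[-]
after 18 — recover(3): n3:back/v1/[-]
after 19 — propose(0,'r'): ·
after 20 — deliver 0→4: n4:back/v2/[-]
after 21 — deliver 4→0: ·
after 22 — deliver 0→1: n1:back/v2/[-]

1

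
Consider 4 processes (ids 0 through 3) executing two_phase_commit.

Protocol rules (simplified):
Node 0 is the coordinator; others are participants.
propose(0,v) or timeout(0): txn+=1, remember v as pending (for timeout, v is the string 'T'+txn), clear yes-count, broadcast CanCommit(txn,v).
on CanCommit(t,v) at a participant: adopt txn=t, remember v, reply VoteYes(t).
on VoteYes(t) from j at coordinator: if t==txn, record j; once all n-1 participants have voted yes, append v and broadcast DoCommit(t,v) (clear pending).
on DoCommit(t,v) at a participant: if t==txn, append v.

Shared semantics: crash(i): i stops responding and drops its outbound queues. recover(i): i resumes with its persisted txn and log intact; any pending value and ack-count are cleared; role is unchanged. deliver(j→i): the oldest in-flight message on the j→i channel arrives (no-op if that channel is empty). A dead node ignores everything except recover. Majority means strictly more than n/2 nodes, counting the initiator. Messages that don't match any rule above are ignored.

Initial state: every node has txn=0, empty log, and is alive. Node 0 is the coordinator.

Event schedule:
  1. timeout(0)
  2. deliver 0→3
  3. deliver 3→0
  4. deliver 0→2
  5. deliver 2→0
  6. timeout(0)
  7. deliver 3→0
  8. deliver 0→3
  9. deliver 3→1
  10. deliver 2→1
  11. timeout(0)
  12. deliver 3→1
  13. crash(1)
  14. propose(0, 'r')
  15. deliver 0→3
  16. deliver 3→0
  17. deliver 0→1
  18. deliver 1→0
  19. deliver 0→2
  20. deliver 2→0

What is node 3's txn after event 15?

e1 timeout(0): 0[coor,t=1,-]
e2 deliver 0→3: 3[part,t=1,-]
e3 deliver 3→0: ·
e4 deliver 0→2: 2[part,t=1,-]
e5 deliver 2→0: ·
e6 timeout(0): 0[coor,t=2,-]
e7 deliver 3→0: ·
e8 deliver 0→3: 3[part,t=2,-]
e9 deliver 3→1: ·
e10 deliver 2→1: ·
e11 timeout(0): 0[coor,t=3,-]
e12 deliver 3→1: ·
e13 crash(1): 1[✗part,t=0,-]
e14 propose(0,'r'): 0[coor,t=4,-]
e15 deliver 0→3: 3[part,t=3,-]

3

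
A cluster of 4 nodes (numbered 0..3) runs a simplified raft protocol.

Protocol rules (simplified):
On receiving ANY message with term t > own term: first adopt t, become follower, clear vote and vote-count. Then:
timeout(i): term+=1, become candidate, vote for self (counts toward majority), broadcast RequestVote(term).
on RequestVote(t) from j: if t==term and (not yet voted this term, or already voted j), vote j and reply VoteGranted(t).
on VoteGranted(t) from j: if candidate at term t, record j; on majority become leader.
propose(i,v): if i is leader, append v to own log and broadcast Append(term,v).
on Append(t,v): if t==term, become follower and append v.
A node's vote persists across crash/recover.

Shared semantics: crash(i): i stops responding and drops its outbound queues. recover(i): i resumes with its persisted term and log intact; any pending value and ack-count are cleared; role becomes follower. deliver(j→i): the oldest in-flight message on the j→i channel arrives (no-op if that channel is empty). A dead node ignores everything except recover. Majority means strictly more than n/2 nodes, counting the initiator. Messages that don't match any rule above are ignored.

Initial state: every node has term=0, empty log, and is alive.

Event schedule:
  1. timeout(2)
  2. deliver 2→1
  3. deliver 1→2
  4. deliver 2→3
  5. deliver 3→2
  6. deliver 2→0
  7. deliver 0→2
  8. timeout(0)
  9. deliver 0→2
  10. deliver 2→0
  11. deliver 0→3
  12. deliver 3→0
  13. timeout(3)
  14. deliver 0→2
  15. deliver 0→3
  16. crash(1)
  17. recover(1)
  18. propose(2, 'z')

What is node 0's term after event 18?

[1] timeout(2) → N2(cand t1 [-])
[2] deliver 2→1 → N1(foll t1 [-])
[3] deliver 1→2 → ∅
[4] deliver 2→3 → N3(foll t1 [-])
[5] deliver 3→2 → N2(lead t1 [-])
[6] deliver 2→0 → N0(foll t1 [-])
[7] deliver 0→2 → ∅
[8] timeout(0) → N0(cand t2 [-])
[9] deliver 0→2 → N2(foll t2 [-])
[10] deliver 2→0 → ∅
[11] deliver 0→3 → N3(foll t2 [-])
[12] deliver 3→0 → N0(lead t2 [-])
[13] timeout(3) → N3(cand t3 [-])
[14] deliver 0→2 → ∅
[15] deliver 0→3 → ∅
[16] crash(1) → N1(✗foll t1 [-])
[17] recover(1) → N1(foll t1 [-])
[18] propose(2,'z') → ∅

2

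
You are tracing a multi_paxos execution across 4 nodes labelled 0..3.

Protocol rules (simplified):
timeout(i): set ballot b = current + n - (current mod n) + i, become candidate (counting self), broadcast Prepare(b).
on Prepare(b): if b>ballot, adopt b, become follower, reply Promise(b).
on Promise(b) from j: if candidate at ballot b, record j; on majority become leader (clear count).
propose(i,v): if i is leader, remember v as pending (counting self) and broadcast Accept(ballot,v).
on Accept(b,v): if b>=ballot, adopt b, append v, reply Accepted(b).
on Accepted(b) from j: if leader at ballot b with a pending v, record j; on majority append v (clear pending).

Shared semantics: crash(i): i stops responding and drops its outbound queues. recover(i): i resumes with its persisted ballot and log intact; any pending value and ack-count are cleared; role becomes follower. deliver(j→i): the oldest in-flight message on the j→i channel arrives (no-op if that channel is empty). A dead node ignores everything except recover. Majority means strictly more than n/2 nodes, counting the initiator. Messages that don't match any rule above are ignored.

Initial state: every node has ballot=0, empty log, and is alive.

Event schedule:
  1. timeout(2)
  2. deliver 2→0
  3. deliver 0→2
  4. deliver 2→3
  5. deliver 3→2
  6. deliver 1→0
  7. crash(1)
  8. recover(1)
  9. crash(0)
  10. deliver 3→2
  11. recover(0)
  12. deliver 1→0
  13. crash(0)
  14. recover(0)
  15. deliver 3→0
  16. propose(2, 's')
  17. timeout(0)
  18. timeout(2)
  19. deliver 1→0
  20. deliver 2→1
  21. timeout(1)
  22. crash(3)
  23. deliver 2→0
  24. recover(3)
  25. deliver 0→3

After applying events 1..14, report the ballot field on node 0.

step 1 timeout(2): 2={cand,b=6,log=-}
step 2 deliver 2→0: 0={foll,b=6,log=-}
step 3 deliver 0→2: —
step 4 deliver 2→3: 3={foll,b=6,log=-}
step 5 deliver 3→2: 2={lead,b=6,log=-}
step 6 deliver 1→0: —
step 7 crash(1): 1={✗foll,b=0,log=-}
step 8 recover(1): 1={foll,b=0,log=-}
step 9 crash(0): 0={✗foll,b=6,log=-}
step 10 deliver 3→2: —
step 11 recover(0): 0={foll,b=6,log=-}
step 12 deliver 1→0: —
step 13 crash(0): 0={✗foll,b=6,log=-}
step 14 recover(0): 0={foll,b=6,log=-}

6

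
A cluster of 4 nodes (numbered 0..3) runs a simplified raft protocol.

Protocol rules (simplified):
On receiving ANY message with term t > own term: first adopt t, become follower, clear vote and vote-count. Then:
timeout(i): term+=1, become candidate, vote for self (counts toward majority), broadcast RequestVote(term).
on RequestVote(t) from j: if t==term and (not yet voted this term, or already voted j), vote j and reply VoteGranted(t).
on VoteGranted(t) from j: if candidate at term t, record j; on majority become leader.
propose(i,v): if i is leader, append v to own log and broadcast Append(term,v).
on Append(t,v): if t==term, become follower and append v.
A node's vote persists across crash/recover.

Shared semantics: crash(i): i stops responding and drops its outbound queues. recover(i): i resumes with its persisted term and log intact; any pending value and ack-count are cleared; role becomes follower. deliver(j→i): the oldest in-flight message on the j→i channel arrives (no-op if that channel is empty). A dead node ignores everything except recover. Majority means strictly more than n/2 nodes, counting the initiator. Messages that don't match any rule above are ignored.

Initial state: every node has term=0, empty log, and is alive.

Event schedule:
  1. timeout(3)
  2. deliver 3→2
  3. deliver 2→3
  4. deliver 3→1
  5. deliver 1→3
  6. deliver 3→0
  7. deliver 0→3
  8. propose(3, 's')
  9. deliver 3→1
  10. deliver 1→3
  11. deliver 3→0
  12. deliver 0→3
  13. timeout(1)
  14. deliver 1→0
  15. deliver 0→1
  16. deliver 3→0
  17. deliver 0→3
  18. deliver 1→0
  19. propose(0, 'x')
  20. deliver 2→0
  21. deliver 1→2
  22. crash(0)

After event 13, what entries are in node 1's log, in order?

e1 timeout(3): 3[cand,t=1,-]
e2 deliver 3→2: 2[foll,t=1,-]
e3 deliver 2→3: ·
e4 deliver 3→1: 1[foll,t=1,-]
e5 deliver 1→3: 3[lead,t=1,-]
e6 deliver 3→0: 0[foll,t=1,-]
e7 deliver 0→3: ·
e8 propose(3,'s'): 3[lead,t=1,s]
e9 deliver 3→1: 1[foll,t=1,s]
e10 deliver 1→3: ·
e11 deliver 3→0: 0[foll,t=1,s]
e12 deliver 0→3: ·
e13 timeout(1): 1[cand,t=2,s]

s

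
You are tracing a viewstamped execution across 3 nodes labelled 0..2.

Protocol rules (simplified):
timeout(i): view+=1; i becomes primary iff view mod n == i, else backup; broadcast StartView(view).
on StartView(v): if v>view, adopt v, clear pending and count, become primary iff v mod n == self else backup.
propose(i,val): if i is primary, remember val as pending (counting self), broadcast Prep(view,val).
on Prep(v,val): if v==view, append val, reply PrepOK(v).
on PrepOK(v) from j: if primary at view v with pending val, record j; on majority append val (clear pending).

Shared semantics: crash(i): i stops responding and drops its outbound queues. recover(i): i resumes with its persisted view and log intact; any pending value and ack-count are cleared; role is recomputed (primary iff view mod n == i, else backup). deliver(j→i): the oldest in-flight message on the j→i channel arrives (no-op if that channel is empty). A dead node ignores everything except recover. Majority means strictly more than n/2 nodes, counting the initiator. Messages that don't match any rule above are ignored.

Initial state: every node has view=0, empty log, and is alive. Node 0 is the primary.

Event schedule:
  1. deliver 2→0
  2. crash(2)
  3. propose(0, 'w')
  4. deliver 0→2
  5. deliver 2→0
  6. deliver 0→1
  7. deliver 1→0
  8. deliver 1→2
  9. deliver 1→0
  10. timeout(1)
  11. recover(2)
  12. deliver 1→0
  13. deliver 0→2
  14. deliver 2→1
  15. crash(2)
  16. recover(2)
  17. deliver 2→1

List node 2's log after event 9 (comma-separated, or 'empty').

[1] deliver 2→0 → ∅
[2] crash(2) → N2(✗back v0 [-])
[3] propose(0,'w') → ∅
[4] deliver 0→2 → ∅
[5] deliver 2→0 → ∅
[6] deliver 0→1 → N1(back v0 [w])
[7] deliver 1→0 → N0(prim v0 [w])
[8] deliver 1→2 → ∅
[9] deliver 1→0 → ∅

empty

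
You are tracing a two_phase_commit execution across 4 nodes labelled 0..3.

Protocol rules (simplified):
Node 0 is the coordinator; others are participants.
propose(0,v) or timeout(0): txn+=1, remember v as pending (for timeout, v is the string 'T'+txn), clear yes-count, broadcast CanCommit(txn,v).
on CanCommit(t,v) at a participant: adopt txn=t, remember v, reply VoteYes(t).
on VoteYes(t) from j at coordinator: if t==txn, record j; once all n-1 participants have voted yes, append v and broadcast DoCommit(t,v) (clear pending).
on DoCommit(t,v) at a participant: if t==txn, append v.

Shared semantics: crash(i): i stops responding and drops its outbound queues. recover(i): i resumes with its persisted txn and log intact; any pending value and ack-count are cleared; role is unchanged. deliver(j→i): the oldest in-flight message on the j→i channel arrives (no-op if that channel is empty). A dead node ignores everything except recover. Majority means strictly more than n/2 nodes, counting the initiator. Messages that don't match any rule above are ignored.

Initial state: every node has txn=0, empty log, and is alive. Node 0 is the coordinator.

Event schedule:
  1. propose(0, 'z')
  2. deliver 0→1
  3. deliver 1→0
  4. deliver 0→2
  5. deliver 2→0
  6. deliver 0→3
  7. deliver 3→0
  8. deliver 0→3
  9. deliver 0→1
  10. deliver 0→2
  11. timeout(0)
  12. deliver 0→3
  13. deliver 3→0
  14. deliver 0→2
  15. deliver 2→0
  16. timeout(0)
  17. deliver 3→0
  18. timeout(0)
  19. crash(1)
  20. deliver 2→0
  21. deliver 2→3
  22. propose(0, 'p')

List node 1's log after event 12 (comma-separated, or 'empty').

e1 propose(0,'z'): 0[coor,t=1,-]
e2 deliver 0→1: 1[part,t=1,-]
e3 deliver 1→0: ·
e4 deliver 0→2: 2[part,t=1,-]
e5 deliver 2→0: ·
e6 deliver 0→3: 3[part,t=1,-]
e7 deliver 3→0: 0[coor,t=1,z]
e8 deliver 0→3: 3[part,t=1,z]
e9 deliver 0→1: 1[part,t=1,z]
e10 deliver 0→2: 2[part,t=1,z]
e11 timeout(0): 0[coor,t=2,z]
e12 deliver 0→3: 3[part,t=2,z]

z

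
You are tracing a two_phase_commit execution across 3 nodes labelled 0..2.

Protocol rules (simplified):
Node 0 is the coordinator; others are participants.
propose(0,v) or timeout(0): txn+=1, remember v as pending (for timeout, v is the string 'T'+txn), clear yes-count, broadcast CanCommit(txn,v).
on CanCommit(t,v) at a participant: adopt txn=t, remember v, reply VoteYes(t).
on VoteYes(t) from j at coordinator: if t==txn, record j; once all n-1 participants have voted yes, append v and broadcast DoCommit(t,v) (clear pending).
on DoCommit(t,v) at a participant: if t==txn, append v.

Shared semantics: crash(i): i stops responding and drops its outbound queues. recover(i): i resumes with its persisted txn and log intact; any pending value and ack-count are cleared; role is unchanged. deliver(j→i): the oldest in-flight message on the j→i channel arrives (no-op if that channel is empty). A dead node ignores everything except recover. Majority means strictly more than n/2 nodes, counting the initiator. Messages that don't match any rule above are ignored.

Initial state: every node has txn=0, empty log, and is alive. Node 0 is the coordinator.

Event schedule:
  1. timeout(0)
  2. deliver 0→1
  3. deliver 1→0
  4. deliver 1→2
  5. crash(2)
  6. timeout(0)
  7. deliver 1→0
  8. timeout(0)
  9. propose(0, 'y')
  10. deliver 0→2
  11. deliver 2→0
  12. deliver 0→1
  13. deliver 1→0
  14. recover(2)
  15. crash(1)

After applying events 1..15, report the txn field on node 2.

after 1 — timeout(0): n0:coor/t1/[-]
after 2 — deliver 0→1: n1:part/t1/[-]
after 3 — deliver 1→0: ·
after 4 — deliver 1→2: ·
after 5 — crash(2): n2:✗part/t0/[-]
after 6 — timeout(0): n0:coor/t2/[-]
after 7 — deliver 1→0: ·
after 8 — timeout(0): n0:coor/t3/[-]
after 9 — propose(0,'y'): n0:coor/t4/[-]
after 10 — deliver 0→2: ·
after 11 — deliver 2→0: ·
after 12 — deliver 0→1: n1:part/t2/[-]
after 13 — deliver 1→0: ·
after 14 — recover(2): n2:part/t0/[-]
after 15 — crash(1): n1:✗part/t2/[-]

0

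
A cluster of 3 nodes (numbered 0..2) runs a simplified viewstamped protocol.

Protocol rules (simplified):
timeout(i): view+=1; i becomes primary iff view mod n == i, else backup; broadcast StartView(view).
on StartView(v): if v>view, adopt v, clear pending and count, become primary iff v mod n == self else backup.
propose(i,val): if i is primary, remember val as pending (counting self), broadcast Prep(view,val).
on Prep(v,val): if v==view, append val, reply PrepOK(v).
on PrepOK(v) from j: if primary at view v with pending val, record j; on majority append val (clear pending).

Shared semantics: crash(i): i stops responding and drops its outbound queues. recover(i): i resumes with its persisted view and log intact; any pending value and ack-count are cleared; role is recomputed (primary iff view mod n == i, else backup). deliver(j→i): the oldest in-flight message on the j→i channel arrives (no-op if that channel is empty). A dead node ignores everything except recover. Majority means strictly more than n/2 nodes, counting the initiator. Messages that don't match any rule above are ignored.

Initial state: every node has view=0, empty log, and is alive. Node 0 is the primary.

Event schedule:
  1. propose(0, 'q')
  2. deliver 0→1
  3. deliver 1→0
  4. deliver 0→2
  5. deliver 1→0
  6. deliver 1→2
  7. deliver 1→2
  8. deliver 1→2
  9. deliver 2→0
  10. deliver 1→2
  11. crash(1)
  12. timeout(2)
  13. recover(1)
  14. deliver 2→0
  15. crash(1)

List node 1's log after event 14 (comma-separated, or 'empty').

after 1 — propose(0,'q'): ·
after 2 — deliver 0→1: n1:back/v0/[q]
after 3 — deliver 1→0: n0:prim/v0/[q]
after 4 — deliver 0→2: n2:back/v0/[q]
after 5 — deliver 1→0: ·
after 6 — deliver 1→2: ·
after 7 — deliver 1→2: ·
after 8 — deliver 1→2: ·
after 9 — deliver 2→0: ·
after 10 — deliver 1→2: ·
after 11 — crash(1): n1:✗back/v0/[q]
after 12 — timeout(2): n2:back/v1/[q]
after 13 — recover(1): n1:back/v0/[q]
after 14 — deliver 2→0: n0:back/v1/[q]

q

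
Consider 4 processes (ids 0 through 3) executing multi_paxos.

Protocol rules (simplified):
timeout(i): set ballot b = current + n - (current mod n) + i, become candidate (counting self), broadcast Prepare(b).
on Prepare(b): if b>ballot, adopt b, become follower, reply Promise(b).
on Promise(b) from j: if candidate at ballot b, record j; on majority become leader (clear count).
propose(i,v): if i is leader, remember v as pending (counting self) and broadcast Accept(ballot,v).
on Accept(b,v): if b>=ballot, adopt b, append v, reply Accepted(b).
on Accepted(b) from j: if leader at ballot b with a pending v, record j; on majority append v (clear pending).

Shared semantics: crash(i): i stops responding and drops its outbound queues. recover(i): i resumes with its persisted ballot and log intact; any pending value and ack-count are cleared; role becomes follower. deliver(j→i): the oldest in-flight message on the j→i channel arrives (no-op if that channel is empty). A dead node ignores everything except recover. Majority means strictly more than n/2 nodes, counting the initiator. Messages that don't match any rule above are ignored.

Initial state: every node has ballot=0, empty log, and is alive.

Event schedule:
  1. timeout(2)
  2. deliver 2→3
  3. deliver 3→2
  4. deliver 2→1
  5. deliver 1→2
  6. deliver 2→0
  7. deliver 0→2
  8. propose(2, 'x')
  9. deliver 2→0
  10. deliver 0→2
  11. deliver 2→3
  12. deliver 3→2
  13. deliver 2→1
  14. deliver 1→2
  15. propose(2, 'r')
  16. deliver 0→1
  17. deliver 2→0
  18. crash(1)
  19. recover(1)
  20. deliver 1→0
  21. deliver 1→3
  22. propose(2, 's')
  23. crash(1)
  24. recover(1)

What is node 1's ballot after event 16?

6

1. timeout(2):  <2:cand b6 ->
2. deliver 2→3:  <3:foll b6 ->
3. deliver 3→2:  nop
4. deliver 2→1:  <1:foll b6 ->
5. deliver 1→2:  <2:lead b6 ->
6. deliver 2→0:  <0:foll b6 ->
7. deliver 0→2:  nop
8. propose(2,'x'):  nop
9. deliver 2→0:  <0:foll b6 x>
10. deliver 0→2:  nop
11. deliver 2→3:  <3:foll b6 x>
12. deliver 3→2:  <2:lead b6 x>
13. deliver 2→1:  <1:foll b6 x>
14. deliver 1→2:  nop
15. propose(2,'r'):  nop
16. deliver 0→1:  nop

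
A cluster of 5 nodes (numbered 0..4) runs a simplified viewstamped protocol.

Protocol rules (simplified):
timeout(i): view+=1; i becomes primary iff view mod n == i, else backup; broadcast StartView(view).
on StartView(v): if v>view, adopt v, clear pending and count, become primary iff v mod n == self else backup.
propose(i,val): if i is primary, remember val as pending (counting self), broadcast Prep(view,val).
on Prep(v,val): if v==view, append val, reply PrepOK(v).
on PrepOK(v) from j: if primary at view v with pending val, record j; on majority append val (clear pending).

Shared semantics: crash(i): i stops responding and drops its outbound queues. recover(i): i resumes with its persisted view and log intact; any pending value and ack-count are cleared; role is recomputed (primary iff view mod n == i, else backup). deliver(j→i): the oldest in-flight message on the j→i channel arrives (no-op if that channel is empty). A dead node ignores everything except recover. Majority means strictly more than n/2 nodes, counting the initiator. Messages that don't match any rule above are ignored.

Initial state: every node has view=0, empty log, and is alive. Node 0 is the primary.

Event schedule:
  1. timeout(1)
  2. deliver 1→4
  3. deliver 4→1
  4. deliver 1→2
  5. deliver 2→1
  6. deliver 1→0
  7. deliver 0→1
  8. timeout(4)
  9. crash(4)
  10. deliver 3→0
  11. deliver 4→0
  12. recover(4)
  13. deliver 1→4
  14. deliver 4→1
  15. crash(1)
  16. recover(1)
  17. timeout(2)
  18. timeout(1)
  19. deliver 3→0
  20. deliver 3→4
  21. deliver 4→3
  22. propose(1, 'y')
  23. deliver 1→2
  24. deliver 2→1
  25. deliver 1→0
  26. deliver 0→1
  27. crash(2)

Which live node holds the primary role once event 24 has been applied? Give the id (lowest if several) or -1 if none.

1. timeout(1):  <1:prim v1 ->
2. deliver 1→4:  <4:back v1 ->
3. deliver 4→1:  nop
4. deliver 1→2:  <2:back v1 ->
5. deliver 2→1:  nop
6. deliver 1→0:  <0:back v1 ->
7. deliver 0→1:  nop
8. timeout(4):  <4:back v2 ->
9. crash(4):  <4:✗back v2 ->
10. deliver 3→0:  nop
11. deliver 4→0:  nop
12. recover(4):  <4:back v2 ->
13. deliver 1→4:  nop
14. deliver 4→1:  nop
15. crash(1):  <1:✗prim v1 ->
16. recover(1):  <1:prim v1 ->
17. timeout(2):  <2:prim v2 ->
18. timeout(1):  <1:back v2 ->
19. deliver 3→0:  nop
20. deliver 3→4:  nop
21. deliver 4→3:  nop
22. propose(1,'y'):  nop
23. deliver 1→2:  nop
24. deliver 2→1:  nop

2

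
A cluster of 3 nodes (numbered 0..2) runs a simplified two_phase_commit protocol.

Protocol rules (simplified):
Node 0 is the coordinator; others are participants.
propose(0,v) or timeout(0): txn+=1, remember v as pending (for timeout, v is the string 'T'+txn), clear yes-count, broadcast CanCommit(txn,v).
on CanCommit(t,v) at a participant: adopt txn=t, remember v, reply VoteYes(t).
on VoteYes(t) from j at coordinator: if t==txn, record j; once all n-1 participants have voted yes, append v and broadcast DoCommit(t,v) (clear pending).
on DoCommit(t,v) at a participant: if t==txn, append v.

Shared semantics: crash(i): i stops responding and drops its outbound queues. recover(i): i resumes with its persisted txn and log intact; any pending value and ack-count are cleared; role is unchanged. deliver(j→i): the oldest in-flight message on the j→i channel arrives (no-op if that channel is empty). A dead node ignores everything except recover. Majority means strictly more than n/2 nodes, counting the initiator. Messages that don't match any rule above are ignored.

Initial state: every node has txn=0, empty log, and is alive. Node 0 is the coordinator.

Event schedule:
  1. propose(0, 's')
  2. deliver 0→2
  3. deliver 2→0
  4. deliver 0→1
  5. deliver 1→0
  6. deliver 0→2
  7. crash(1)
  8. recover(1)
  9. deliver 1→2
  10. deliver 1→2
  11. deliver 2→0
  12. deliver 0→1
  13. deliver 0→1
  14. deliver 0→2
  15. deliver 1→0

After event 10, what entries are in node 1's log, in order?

empty

after 1 — propose(0,'s'): n0:coor/t1/[-]
after 2 — deliver 0→2: n2:part/t1/[-]
after 3 — deliver 2→0: ·
after 4 — deliver 0→1: n1:part/t1/[-]
after 5 — deliver 1→0: n0:coor/t1/[s]
after 6 — deliver 0→2: n2:part/t1/[s]
after 7 — crash(1): n1:✗part/t1/[-]
after 8 — recover(1): n1:part/t1/[-]
after 9 — deliver 1→2: ·
after 10 — deliver 1→2: ·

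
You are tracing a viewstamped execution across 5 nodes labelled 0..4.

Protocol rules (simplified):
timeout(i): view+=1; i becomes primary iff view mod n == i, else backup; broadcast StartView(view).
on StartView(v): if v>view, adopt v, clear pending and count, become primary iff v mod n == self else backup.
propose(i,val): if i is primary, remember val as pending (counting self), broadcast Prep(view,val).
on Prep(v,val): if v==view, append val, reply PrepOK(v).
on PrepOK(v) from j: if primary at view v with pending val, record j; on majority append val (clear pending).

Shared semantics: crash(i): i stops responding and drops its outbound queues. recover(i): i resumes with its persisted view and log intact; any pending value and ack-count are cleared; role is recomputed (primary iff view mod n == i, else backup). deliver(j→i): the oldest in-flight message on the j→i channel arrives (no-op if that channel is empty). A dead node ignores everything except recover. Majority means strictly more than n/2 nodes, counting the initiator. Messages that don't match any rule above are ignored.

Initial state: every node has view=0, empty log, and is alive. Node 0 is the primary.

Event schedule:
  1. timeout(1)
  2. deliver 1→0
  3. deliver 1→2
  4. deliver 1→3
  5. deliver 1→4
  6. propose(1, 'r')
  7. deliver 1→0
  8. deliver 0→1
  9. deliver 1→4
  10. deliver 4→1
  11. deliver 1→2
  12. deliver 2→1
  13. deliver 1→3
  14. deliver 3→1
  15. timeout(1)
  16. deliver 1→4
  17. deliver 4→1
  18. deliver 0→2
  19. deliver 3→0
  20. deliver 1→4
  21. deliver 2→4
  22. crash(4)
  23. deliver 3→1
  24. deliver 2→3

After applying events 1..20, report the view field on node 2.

1

[1] timeout(1) → N1(prim v1 [-])
[2] deliver 1→0 → N0(back v1 [-])
[3] deliver 1→2 → N2(back v1 [-])
[4] deliver 1→3 → N3(back v1 [-])
[5] deliver 1→4 → N4(back v1 [-])
[6] propose(1,'r') → ∅
[7] deliver 1→0 → N0(back v1 [r])
[8] deliver 0→1 → ∅
[9] deliver 1→4 → N4(back v1 [r])
[10] deliver 4→1 → N1(prim v1 [r])
[11] deliver 1→2 → N2(back v1 [r])
[12] deliver 2→1 → ∅
[13] deliver 1→3 → N3(back v1 [r])
[14] deliver 3→1 → ∅
[15] timeout(1) → N1(back v2 [r])
[16] deliver 1→4 → N4(back v2 [r])
[17] deliver 4→1 → ∅
[18] deliver 0→2 → ∅
[19] deliver 3→0 → ∅
[20] deliver 1→4 → ∅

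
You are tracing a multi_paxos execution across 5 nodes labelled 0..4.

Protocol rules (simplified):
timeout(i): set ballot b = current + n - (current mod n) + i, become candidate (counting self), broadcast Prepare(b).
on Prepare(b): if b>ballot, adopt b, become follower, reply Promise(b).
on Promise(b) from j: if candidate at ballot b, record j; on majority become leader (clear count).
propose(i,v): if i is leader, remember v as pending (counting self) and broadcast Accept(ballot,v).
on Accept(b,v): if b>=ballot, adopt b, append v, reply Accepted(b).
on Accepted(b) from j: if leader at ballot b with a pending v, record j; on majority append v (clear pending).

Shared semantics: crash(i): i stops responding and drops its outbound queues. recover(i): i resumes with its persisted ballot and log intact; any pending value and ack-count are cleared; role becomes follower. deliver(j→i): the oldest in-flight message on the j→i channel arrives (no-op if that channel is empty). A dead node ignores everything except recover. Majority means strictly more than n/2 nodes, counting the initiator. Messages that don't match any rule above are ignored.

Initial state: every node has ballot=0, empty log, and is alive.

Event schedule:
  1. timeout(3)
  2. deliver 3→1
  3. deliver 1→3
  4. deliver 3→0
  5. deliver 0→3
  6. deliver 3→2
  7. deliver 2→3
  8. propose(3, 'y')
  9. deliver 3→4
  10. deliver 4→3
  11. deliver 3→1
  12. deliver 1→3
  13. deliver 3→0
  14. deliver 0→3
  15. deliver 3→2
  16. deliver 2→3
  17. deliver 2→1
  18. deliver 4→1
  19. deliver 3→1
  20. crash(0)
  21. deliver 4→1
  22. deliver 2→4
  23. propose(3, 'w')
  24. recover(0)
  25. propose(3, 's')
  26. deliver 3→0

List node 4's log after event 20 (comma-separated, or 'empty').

after 1 — timeout(3): n3:cand/b8/[-]
after 2 — deliver 3→1: n1:foll/b8/[-]
after 3 — deliver 1→3: ·
after 4 — deliver 3→0: n0:foll/b8/[-]
after 5 — deliver 0→3: n3:lead/b8/[-]
after 6 — deliver 3→2: n2:foll/b8/[-]
after 7 — deliver 2→3: ·
after 8 — propose(3,'y'): ·
after 9 — deliver 3→4: n4:foll/b8/[-]
after 10 — deliver 4→3: ·
after 11 — deliver 3→1: n1:foll/b8/[y]
after 12 — deliver 1→3: ·
after 13 — deliver 3→0: n0:foll/b8/[y]
after 14 — deliver 0→3: n3:lead/b8/[y]
after 15 — deliver 3→2: n2:foll/b8/[y]
after 16 — deliver 2→3: ·
after 17 — deliver 2→1: ·
after 18 — deliver 4→1: ·
after 19 — deliver 3→1: ·
after 20 — crash(0): n0:✗foll/b8/[y]

empty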